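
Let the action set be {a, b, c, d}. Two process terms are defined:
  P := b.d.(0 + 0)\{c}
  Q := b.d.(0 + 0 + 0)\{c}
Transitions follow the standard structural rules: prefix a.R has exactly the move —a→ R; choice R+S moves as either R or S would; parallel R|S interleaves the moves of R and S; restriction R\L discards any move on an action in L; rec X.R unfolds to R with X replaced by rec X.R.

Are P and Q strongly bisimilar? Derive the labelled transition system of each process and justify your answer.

bisimilar

Reachable graph of P (3 states):
  m0 = b.d.(0 + 0)\{c} has moves =b=> m1
  m1 = d.(0 + 0)\{c} has moves =d=> m2
  m2 = (0 + 0)\{c} has moves (no moves)
Reachable graph of Q (3 states):
  n0 = b.d.(0 + 0 + 0)\{c} has moves =b=> n1
  n1 = d.(0 + 0 + 0)\{c} has moves =d=> n2
  n2 = (0 + 0 + 0)\{c} has moves (no moves)
Partition-refinement fixed point:
  B0 = {m0, n0}
  B1 = {m1, n1}
  B2 = {m2, n2}
m0 ∈ B0, n0 ∈ B0 → same block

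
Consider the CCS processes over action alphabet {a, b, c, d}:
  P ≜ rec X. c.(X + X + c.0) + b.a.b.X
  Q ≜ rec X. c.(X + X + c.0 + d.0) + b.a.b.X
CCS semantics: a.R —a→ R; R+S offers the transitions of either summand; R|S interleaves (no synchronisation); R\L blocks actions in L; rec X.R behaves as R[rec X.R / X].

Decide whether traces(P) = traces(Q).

P's transition system — 5 states:
  s0 = rec X. c.(X + X + c.0) + b.a.b.X :: ··b··> s1, ··c··> s2
  s1 = a.b.(rec X. c.(X + X + c.0) + b.a.b.X) :: ··a··> s3
  s2 = (rec X. c.(X + X + c.0) + b.a.b.X) + (rec X. c.(X + X + c.0) + b.a.b.X) + c.0 :: ··b··> s1, ··c··> s2, ··c··> s4
  s3 = b.(rec X. c.(X + X + c.0) + b.a.b.X) :: ··b··> s0
  s4 = 0 :: ·
Q's transition system — 5 states:
  t0 = rec X. c.(X + X + c.0 + d.0) + b.a.b.X :: ··b··> t1, ··c··> t2
  t1 = a.b.(rec X. c.(X + X + c.0 + d.0) + b.a.b.X) :: ··a··> t3
  t2 = (rec X. c.(X + X + c.0 + d.0) + b.a.b.X) + (rec X. c.(X + X + c.0 + d.0) + b.a.b.X) + c.0 + d.0 :: ··b··> t1, ··c··> t2, ··c··> t4, ··d··> t4
  t3 = b.(rec X. c.(X + X + c.0 + d.0) + b.a.b.X) :: ··b··> t0
  t4 = 0 :: ·
Executing cd from Q (initial set {t0}):
  step 1 (c): {t2}
  step 2 (d): {t4}
  Q completes σ.
Executing cd from P (initial set {s0}):
  step 1 (c): {s2}
  step 2 (d): no successor for P

traces(P) ≠ traces(Q) — witness ⟨cd⟩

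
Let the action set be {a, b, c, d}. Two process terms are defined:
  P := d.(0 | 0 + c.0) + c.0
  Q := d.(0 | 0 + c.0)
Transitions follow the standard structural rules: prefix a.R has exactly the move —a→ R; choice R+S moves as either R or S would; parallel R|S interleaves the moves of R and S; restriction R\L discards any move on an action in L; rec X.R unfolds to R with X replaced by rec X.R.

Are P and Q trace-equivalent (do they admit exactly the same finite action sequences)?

trace-distinct — witness ⟨c⟩

LTS(P): 3 reachable states
  p0 = d.(0 | 0 + c.0) + c.0 ⊢ —c→ p1, —d→ p2
  p1 = 0 ⊢ deadlocked
  p2 = 0 | 0 + c.0 ⊢ —c→ p1
LTS(Q): 3 reachable states
  q0 = d.(0 | 0 + c.0) ⊢ —d→ q1
  q1 = 0 | 0 + c.0 ⊢ —c→ q2
  q2 = 0 ⊢ deadlocked
Trace ⟨c⟩ through P, begin at {p0}:
  [1] c ⇒ {p1}
  P completes σ.
Trace ⟨c⟩ through Q, begin at {q0}:
  [1] c ⇒ ∅ (Q stuck)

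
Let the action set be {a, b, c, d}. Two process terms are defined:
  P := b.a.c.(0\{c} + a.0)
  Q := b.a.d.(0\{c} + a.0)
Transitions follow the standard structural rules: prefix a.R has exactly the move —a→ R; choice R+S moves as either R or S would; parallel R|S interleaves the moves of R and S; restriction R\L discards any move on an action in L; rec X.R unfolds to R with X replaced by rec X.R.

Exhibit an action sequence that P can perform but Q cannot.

LTS(P): 5 reachable states
  s0 = b.a.c.(0\{c} + a.0) :: -b-> s1
  s1 = a.c.(0\{c} + a.0) :: -a-> s2
  s2 = c.(0\{c} + a.0) :: -c-> s3
  s3 = 0\{c} + a.0 :: -a-> s4
  s4 = 0 :: stopped
LTS(Q): 5 reachable states
  t0 = b.a.d.(0\{c} + a.0) :: -b-> t1
  t1 = a.d.(0\{c} + a.0) :: -a-> t2
  t2 = d.(0\{c} + a.0) :: -d-> t3
  t3 = 0\{c} + a.0 :: -a-> t4
  t4 = 0 :: stopped
Executing bac from P (initial set {s0}):
  after b @ step 1: {s1}
  after a @ step 2: {s2}
  after c @ step 3: {s3}
  — P admits the full trace.
Executing bac from Q (initial set {t0}):
  after b @ step 1: {t1}
  after a @ step 2: {t2}
  after c @ step 3: ∅ (Q stuck)

bac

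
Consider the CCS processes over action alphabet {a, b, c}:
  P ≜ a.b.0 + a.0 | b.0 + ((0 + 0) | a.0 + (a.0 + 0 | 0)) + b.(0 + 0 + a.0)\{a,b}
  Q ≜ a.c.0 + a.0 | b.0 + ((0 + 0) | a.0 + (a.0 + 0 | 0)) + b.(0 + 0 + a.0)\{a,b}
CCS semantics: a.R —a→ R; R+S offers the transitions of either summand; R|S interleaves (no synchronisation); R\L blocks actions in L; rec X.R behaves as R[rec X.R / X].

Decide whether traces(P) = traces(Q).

P's transition system — 8 states:
  p0 = a.b.0 + a.0 | b.0 + ((0 + 0) | a.0 + (a.0 + 0 | 0)) + b.(0 + 0 + a.0)\{a,b} ⊢ --a--▸ p1, --a--▸ p2, --a--▸ p3, --a--▸ p4, --b--▸ p5, --b--▸ p6
  p1 = (0 + 0) | 0 ⊢ ·
  p2 = 0 ⊢ ·
  p3 = 0 | b.0 ⊢ --b--▸ p7
  p4 = b.0 ⊢ --b--▸ p2
  p5 = (0 + 0 + a.0)\{a,b} ⊢ ·
  p6 = a.0 | 0 ⊢ --a--▸ p7
  p7 = 0 | 0 ⊢ ·
Q's transition system — 8 states:
  q0 = a.c.0 + a.0 | b.0 + ((0 + 0) | a.0 + (a.0 + 0 | 0)) + b.(0 + 0 + a.0)\{a,b} ⊢ --a--▸ q1, --a--▸ q2, --a--▸ q3, --a--▸ q4, --b--▸ q5, --b--▸ q6
  q1 = (0 + 0) | 0 ⊢ ·
  q2 = 0 ⊢ ·
  q3 = 0 | b.0 ⊢ --b--▸ q7
  q4 = c.0 ⊢ --c--▸ q2
  q5 = (0 + 0 + a.0)\{a,b} ⊢ ·
  q6 = a.0 | 0 ⊢ --a--▸ q7
  q7 = 0 | 0 ⊢ ·
Executing ac from Q (initial set {q0}):
  after a @ step 1: {q1, q2, q3, q4}
  after c @ step 2: {q2}
  ✓ Q
Executing ac from P (initial set {p0}):
  after a @ step 1: {p1, p2, p3, p4}
  after c @ step 2: no successor for P

trace-distinct — witness ⟨ac⟩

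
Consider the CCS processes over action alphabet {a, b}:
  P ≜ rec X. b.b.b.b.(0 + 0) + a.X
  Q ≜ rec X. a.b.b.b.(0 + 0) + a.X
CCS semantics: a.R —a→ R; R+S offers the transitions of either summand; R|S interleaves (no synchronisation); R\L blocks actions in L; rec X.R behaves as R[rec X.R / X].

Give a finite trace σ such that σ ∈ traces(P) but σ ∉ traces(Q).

Reachable graph of P (5 states):
  u0 = rec X. b.b.b.b.(0 + 0) + a.X → =a=> u0, =b=> u1
  u1 = b.b.b.(0 + 0) → =b=> u2
  u2 = b.b.(0 + 0) → =b=> u3
  u3 = b.(0 + 0) → =b=> u4
  u4 = 0 + 0 → deadlocked
Reachable graph of Q (5 states):
  v0 = rec X. a.b.b.b.(0 + 0) + a.X → =a=> v0, =a=> v1
  v1 = b.b.b.(0 + 0) → =b=> v2
  v2 = b.b.(0 + 0) → =b=> v3
  v3 = b.(0 + 0) → =b=> v4
  v4 = 0 + 0 → deadlocked
Executing b from P (initial set {u0}):
  after b @ step 1: {u1}
  — P admits the full trace.
Executing b from Q (initial set {v0}):
  after b @ step 1: no successor for Q

b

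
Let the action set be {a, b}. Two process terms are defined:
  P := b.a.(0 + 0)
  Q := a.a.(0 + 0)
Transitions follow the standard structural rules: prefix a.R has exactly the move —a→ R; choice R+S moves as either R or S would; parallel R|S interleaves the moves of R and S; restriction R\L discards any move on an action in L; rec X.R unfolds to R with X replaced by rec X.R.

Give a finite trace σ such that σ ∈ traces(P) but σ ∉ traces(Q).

LTS(P): 3 reachable states
  u0 = b.a.(0 + 0) | =b=> u1
  u1 = a.(0 + 0) | =a=> u2
  u2 = 0 + 0 | stopped
LTS(Q): 3 reachable states
  v0 = a.a.(0 + 0) | =a=> v1
  v1 = a.(0 + 0) | =a=> v2
  v2 = 0 + 0 | stopped
Trace ⟨b⟩ through P, begin at {u0}:
  [1] b ⇒ {u1}
  ✓ P
Trace ⟨b⟩ through Q, begin at {v0}:
  [1] b ⇒ ∅  — Q cannot continue

b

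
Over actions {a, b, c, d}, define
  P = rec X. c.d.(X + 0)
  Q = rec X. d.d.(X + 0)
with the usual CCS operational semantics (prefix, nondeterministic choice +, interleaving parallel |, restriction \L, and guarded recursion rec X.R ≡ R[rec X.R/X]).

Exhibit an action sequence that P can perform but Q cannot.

c

P's transition system — 3 states:
  u0 = rec X. c.d.(X + 0) | —c→ u1
  u1 = d.((rec X. c.d.(X + 0)) + 0) | —d→ u2
  u2 = (rec X. c.d.(X + 0)) + 0 | —c→ u1
Q's transition system — 3 states:
  v0 = rec X. d.d.(X + 0) | —d→ v1
  v1 = d.((rec X. d.d.(X + 0)) + 0) | —d→ v2
  v2 = (rec X. d.d.(X + 0)) + 0 | —d→ v1
Run σ = ⟨c⟩ on P: start {u0}
  after c @ step 1: {u1}
  ✓ P
Run σ = ⟨c⟩ on Q: start {v0}
  after c @ step 1: ∅  — Q cannot continue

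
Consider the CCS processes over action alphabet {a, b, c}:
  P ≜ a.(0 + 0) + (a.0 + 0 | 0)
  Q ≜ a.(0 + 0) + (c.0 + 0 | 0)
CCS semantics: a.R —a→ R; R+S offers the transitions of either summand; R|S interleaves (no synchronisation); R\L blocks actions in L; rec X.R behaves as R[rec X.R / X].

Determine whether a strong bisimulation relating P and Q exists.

P's transition system — 3 states:
  u0 = a.(0 + 0) + (a.0 + 0 | 0) → ··a··> u1, ··a··> u2
  u1 = 0 → deadlocked
  u2 = 0 + 0 → deadlocked
Q's transition system — 3 states:
  v0 = a.(0 + 0) + (c.0 + 0 | 0) → ··a··> v1, ··c··> v2
  v1 = 0 + 0 → deadlocked
  v2 = 0 → deadlocked
Partition-refinement fixed point:
  B0 = {u0}
  B1 = {u1, u2, v1, v2}
  B2 = {v0}
u0 ∈ B0, v0 ∈ B2 → different blocks

NO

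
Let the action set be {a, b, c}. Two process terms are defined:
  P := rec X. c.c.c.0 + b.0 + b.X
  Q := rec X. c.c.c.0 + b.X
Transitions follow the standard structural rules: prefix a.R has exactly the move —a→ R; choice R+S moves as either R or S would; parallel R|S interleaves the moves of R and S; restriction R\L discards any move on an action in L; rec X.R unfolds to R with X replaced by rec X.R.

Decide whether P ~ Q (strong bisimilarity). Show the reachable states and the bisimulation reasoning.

not bisimilar

LTS(P): 4 reachable states
  p0 = rec X. c.c.c.0 + b.0 + b.X | --b--▸ p0, --b--▸ p1, --c--▸ p2
  p1 = 0 | deadlocked
  p2 = c.c.0 | --c--▸ p3
  p3 = c.0 | --c--▸ p1
LTS(Q): 4 reachable states
  q0 = rec X. c.c.c.0 + b.X | --b--▸ q0, --c--▸ q1
  q1 = c.c.0 | --c--▸ q2
  q2 = c.0 | --c--▸ q3
  q3 = 0 | deadlocked
Partition-refinement fixed point:
  B0 = {p0}
  B1 = {p2, q1}
  B2 = {p3, q2}
  B3 = {p1, q3}
  B4 = {q0}
p0 ∈ B0, q0 ∈ B4 → different blocks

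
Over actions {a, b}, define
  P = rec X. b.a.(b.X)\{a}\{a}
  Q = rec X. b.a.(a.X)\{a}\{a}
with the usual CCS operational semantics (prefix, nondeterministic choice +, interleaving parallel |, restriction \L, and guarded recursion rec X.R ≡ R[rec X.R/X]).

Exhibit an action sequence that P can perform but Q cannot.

bab

LTS(P): 5 reachable states
  s0 = rec X. b.a.(b.X)\{a}\{a} | --b--▸ s1
  s1 = a.(b.(rec X. b.a.(b.X)\{a}\{a}))\{a}\{a} | --a--▸ s2
  s2 = (b.(rec X. b.a.(b.X)\{a}\{a}))\{a}\{a} | --b--▸ s3
  s3 = (rec X. b.a.(b.X)\{a}\{a})\{a}\{a} | --b--▸ s4
  s4 = (a.(b.(rec X. b.a.(b.X)\{a}\{a}))\{a}\{a})\{a}\{a} | deadlocked
LTS(Q): 3 reachable states
  t0 = rec X. b.a.(a.X)\{a}\{a} | --b--▸ t1
  t1 = a.(a.(rec X. b.a.(a.X)\{a}\{a}))\{a}\{a} | --a--▸ t2
  t2 = (a.(rec X. b.a.(a.X)\{a}\{a}))\{a}\{a} | deadlocked
Run σ = ⟨bab⟩ on P: start {s0}
  [1] b ⇒ {s1}
  [2] a ⇒ {s2}
  [3] b ⇒ {s3}
  — P admits the full trace.
Run σ = ⟨bab⟩ on Q: start {t0}
  [1] b ⇒ {t1}
  [2] a ⇒ {t2}
  [3] b ⇒ ∅  — Q cannot continue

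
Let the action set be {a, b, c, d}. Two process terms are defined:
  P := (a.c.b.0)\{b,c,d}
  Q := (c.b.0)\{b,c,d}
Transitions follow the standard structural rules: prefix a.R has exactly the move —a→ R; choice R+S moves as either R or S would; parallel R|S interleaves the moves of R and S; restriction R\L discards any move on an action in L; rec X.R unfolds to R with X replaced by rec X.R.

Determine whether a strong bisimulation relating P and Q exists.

P's transition system — 2 states:
  p0 = (a.c.b.0)\{b,c,d} | -a-> p1
  p1 = (c.b.0)\{b,c,d} | ∅
Q's transition system — 1 states:
  q0 = (c.b.0)\{b,c,d} | ∅
Coarsest stable partition (strong bisimilarity classes):
  B0 = {p0}
  B1 = {p1, q0}
p0 ∈ B0, q0 ∈ B1 → different blocks

P ≁ Q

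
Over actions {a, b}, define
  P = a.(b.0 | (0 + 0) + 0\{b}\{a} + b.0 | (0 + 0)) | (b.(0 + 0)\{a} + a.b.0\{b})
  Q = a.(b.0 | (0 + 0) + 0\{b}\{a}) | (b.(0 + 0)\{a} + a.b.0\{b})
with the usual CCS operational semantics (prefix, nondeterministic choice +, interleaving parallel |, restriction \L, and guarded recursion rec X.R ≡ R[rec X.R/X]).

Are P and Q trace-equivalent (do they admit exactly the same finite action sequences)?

trace-equivalent

P's transition system — 12 states:
  u0 = a.(b.0 | (0 + 0) + 0\{b}\{a} + b.0 | (0 + 0)) | (b.(0 + 0)\{a} + a.b.0\{b}) → ··a··> u1, ··a··> u2, ··b··> u3
  u1 = (b.0 | (0 + 0) + 0\{b}\{a} + b.0 | (0 + 0)) | (b.(0 + 0)\{a} + a.b.0\{b}) → ··a··> u4, ··b··> u5, ··b··> u6
  u2 = a.(b.0 | (0 + 0) + 0\{b}\{a} + b.0 | (0 + 0)) | b.0\{b} → ··a··> u4, ··b··> u7
  u3 = a.(b.0 | (0 + 0) + 0\{b}\{a} + b.0 | (0 + 0)) | (0 + 0)\{a} → ··a··> u5
  u4 = (b.0 | (0 + 0) + 0\{b}\{a} + b.0 | (0 + 0)) | b.0\{b} → ··b··> u8, ··b··> u9
  u5 = (b.0 | (0 + 0) + 0\{b}\{a} + b.0 | (0 + 0)) | (0 + 0)\{a} → ··b··> u10
  u6 = 0 | (0 + 0) | (b.(0 + 0)\{a} + a.b.0\{b}) → ··a··> u9, ··b··> u10
  u7 = a.(b.0 | (0 + 0) + 0\{b}\{a} + b.0 | (0 + 0)) | 0\{b} → ··a··> u8
  u8 = (b.0 | (0 + 0) + 0\{b}\{a} + b.0 | (0 + 0)) | 0\{b} → ··b··> u11
  u9 = 0 | (0 + 0) | b.0\{b} → ··b··> u11
  u10 = 0 | (0 + 0) | (0 + 0)\{a} → ∅
  u11 = 0 | (0 + 0) | 0\{b} → ∅
Q's transition system — 12 states:
  v0 = a.(b.0 | (0 + 0) + 0\{b}\{a}) | (b.(0 + 0)\{a} + a.b.0\{b}) → ··a··> v1, ··a··> v2, ··b··> v3
  v1 = (b.0 | (0 + 0) + 0\{b}\{a}) | (b.(0 + 0)\{a} + a.b.0\{b}) → ··a··> v4, ··b··> v5, ··b··> v6
  v2 = a.(b.0 | (0 + 0) + 0\{b}\{a}) | b.0\{b} → ··a··> v4, ··b··> v7
  v3 = a.(b.0 | (0 + 0) + 0\{b}\{a}) | (0 + 0)\{a} → ··a··> v5
  v4 = (b.0 | (0 + 0) + 0\{b}\{a}) | b.0\{b} → ··b··> v8, ··b··> v9
  v5 = (b.0 | (0 + 0) + 0\{b}\{a}) | (0 + 0)\{a} → ··b··> v10
  v6 = 0 | (0 + 0) | (b.(0 + 0)\{a} + a.b.0\{b}) → ··a··> v9, ··b··> v10
  v7 = a.(b.0 | (0 + 0) + 0\{b}\{a}) | 0\{b} → ··a··> v8
  v8 = (b.0 | (0 + 0) + 0\{b}\{a}) | 0\{b} → ··b··> v11
  v9 = 0 | (0 + 0) | b.0\{b} → ··b··> v11
  v10 = 0 | (0 + 0) | (0 + 0)\{a} → ∅
  v11 = 0 | (0 + 0) | 0\{b} → ∅
Coarsest stable partition (strong bisimilarity classes):
  B0 = {u0, v0}
  B1 = {u2, v2}
  B2 = {u4, v4}
  B3 = {u5, u8, u9, v5, v8, v9}
  B4 = {u10, u11, v10, v11}
  B5 = {u3, u7, v3, v7}
  B6 = {u1, v1}
  B7 = {u6, v6}
u0 ∈ B0, v0 ∈ B0 → same block
Bisimilar ⇒ trace-equivalent.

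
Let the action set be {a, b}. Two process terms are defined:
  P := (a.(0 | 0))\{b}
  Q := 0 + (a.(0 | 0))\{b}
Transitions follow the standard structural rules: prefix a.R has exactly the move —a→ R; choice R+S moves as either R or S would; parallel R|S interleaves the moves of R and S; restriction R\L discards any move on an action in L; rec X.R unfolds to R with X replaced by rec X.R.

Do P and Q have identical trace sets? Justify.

trace-equivalent

Reachable graph of P (2 states):
  m0 = (a.(0 | 0))\{b} has moves —a→ m1
  m1 = (0 | 0)\{b} has moves (no moves)
Reachable graph of Q (2 states):
  n0 = 0 + (a.(0 | 0))\{b} has moves —a→ n1
  n1 = (0 | 0)\{b} has moves (no moves)
Coarsest stable partition (strong bisimilarity classes):
  B0 = {m0, n0}
  B1 = {m1, n1}
m0 ∈ B0, n0 ∈ B0 → same block
Bisimilar ⇒ trace-equivalent.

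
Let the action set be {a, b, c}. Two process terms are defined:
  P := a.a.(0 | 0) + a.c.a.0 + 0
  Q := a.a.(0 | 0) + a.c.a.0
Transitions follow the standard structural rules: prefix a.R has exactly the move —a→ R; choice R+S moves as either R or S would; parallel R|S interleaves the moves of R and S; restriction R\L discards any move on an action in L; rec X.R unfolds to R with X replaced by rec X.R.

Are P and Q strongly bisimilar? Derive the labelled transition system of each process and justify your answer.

Reachable graph of P (6 states):
  m0 = a.a.(0 | 0) + a.c.a.0 + 0 :: —a→ m1, —a→ m2
  m1 = a.(0 | 0) :: —a→ m3
  m2 = c.a.0 :: —c→ m4
  m3 = 0 | 0 :: stopped
  m4 = a.0 :: —a→ m5
  m5 = 0 :: stopped
Reachable graph of Q (6 states):
  n0 = a.a.(0 | 0) + a.c.a.0 :: —a→ n1, —a→ n2
  n1 = a.(0 | 0) :: —a→ n3
  n2 = c.a.0 :: —c→ n4
  n3 = 0 | 0 :: stopped
  n4 = a.0 :: —a→ n5
  n5 = 0 :: stopped
Coarsest stable partition (strong bisimilarity classes):
  B0 = {m0, n0}
  B1 = {m1, m4, n1, n4}
  B2 = {m3, m5, n3, n5}
  B3 = {m2, n2}
m0 ∈ B0, n0 ∈ B0 → same block

bisimilar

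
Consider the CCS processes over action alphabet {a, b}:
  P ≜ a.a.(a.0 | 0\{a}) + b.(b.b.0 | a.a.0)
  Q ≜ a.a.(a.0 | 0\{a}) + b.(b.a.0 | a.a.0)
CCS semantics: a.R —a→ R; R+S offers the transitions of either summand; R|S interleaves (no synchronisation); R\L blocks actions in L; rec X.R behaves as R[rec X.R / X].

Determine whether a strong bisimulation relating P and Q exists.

P's transition system — 13 states:
  m0 = a.a.(a.0 | 0\{a}) + b.(b.b.0 | a.a.0) ⊢ --a--▸ m1, --b--▸ m2
  m1 = a.(a.0 | 0\{a}) ⊢ --a--▸ m3
  m2 = b.b.0 | a.a.0 ⊢ --a--▸ m4, --b--▸ m5
  m3 = a.0 | 0\{a} ⊢ --a--▸ m6
  m4 = b.b.0 | a.0 ⊢ --a--▸ m7, --b--▸ m8
  m5 = b.0 | a.a.0 ⊢ --a--▸ m8, --b--▸ m9
  m6 = 0 | 0\{a} ⊢ ·
  m7 = b.b.0 | 0 ⊢ --b--▸ m10
  m8 = b.0 | a.0 ⊢ --a--▸ m10, --b--▸ m11
  m9 = 0 | a.a.0 ⊢ --a--▸ m11
  m10 = b.0 | 0 ⊢ --b--▸ m12
  m11 = 0 | a.0 ⊢ --a--▸ m12
  m12 = 0 | 0 ⊢ ·
Q's transition system — 13 states:
  n0 = a.a.(a.0 | 0\{a}) + b.(b.a.0 | a.a.0) ⊢ --a--▸ n1, --b--▸ n2
  n1 = a.(a.0 | 0\{a}) ⊢ --a--▸ n3
  n2 = b.a.0 | a.a.0 ⊢ --a--▸ n4, --b--▸ n5
  n3 = a.0 | 0\{a} ⊢ --a--▸ n6
  n4 = b.a.0 | a.0 ⊢ --a--▸ n7, --b--▸ n8
  n5 = a.0 | a.a.0 ⊢ --a--▸ n8, --a--▸ n9
  n6 = 0 | 0\{a} ⊢ ·
  n7 = b.a.0 | 0 ⊢ --b--▸ n10
  n8 = a.0 | a.0 ⊢ --a--▸ n10, --a--▸ n11
  n9 = 0 | a.a.0 ⊢ --a--▸ n11
  n10 = a.0 | 0 ⊢ --a--▸ n12
  n11 = 0 | a.0 ⊢ --a--▸ n12
  n12 = 0 | 0 ⊢ ·
Coarsest stable partition (strong bisimilarity classes):
  B0 = {m0}
  B1 = {m2}
  B2 = {m5}
  B3 = {m8}
  B4 = {m11, m3, n10, n11, n3}
  B5 = {m12, m6, n12, n6}
  B6 = {m10}
  B7 = {m1, m9, n1, n8, n9}
  B8 = {m4}
  B9 = {m7}
  B10 = {n0}
  B11 = {n2}
  B12 = {n4}
  B13 = {n7}
  B14 = {n5}
m0 ∈ B0, n0 ∈ B10 → different blocks

not bisimilar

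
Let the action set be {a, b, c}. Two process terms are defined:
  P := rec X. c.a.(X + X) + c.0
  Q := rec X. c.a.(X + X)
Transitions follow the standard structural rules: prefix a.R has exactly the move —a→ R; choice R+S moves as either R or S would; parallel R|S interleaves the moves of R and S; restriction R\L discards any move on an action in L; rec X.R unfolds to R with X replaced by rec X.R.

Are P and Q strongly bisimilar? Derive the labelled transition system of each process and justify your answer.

Reachable graph of P (4 states):
  u0 = rec X. c.a.(X + X) + c.0 | --c--▸ u1, --c--▸ u2
  u1 = 0 | (no moves)
  u2 = a.((rec X. c.a.(X + X) + c.0) + (rec X. c.a.(X + X) + c.0)) | --a--▸ u3
  u3 = (rec X. c.a.(X + X) + c.0) + (rec X. c.a.(X + X) + c.0) | --c--▸ u1, --c--▸ u2
Reachable graph of Q (3 states):
  v0 = rec X. c.a.(X + X) | --c--▸ v1
  v1 = a.((rec X. c.a.(X + X)) + (rec X. c.a.(X + X))) | --a--▸ v2
  v2 = (rec X. c.a.(X + X)) + (rec X. c.a.(X + X)) | --c--▸ v1
Partition-refinement fixed point:
  B0 = {u0, u3}
  B1 = {u2}
  B2 = {u1}
  B3 = {v0, v2}
  B4 = {v1}
u0 ∈ B0, v0 ∈ B3 → different blocks

NO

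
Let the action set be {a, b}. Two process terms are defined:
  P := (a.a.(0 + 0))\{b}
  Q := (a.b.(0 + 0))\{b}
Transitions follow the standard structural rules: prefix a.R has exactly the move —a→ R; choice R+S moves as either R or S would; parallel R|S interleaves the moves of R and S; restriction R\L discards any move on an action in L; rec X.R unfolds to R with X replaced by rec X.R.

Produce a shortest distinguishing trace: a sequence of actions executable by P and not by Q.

Reachable graph of P (3 states):
  s0 = (a.a.(0 + 0))\{b} has moves ··a··> s1
  s1 = (a.(0 + 0))\{b} has moves ··a··> s2
  s2 = (0 + 0)\{b} has moves (no moves)
Reachable graph of Q (2 states):
  t0 = (a.b.(0 + 0))\{b} has moves ··a··> t1
  t1 = (b.(0 + 0))\{b} has moves (no moves)
Executing aa from P (initial set {s0}):
  [1] a ⇒ {s1}
  [2] a ⇒ {s2}
  P completes σ.
Executing aa from Q (initial set {t0}):
  [1] a ⇒ {t1}
  [2] a ⇒ ∅ (Q stuck)

aa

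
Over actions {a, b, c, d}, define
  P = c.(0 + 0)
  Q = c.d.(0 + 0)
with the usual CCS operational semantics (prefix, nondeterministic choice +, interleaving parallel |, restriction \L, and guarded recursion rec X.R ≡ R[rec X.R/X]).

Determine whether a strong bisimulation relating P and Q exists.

Reachable graph of P (2 states):
  s0 = c.(0 + 0) | --c--▸ s1
  s1 = 0 + 0 | stopped
Reachable graph of Q (3 states):
  t0 = c.d.(0 + 0) | --c--▸ t1
  t1 = d.(0 + 0) | --d--▸ t2
  t2 = 0 + 0 | stopped
Coarsest stable partition (strong bisimilarity classes):
  B0 = {s0}
  B1 = {s1, t2}
  B2 = {t0}
  B3 = {t1}
s0 ∈ B0, t0 ∈ B2 → different blocks

P ≁ Q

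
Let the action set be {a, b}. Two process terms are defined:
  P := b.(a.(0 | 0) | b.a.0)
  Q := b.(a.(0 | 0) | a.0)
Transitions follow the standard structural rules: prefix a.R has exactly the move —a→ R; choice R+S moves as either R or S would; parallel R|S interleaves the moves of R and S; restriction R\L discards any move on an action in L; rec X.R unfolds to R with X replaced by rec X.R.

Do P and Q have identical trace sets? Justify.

Reachable graph of P (7 states):
  p0 = b.(a.(0 | 0) | b.a.0) ⊢ =b=> p1
  p1 = a.(0 | 0) | b.a.0 ⊢ =a=> p2, =b=> p3
  p2 = 0 | 0 | b.a.0 ⊢ =b=> p4
  p3 = a.(0 | 0) | a.0 ⊢ =a=> p4, =a=> p5
  p4 = 0 | 0 | a.0 ⊢ =a=> p6
  p5 = a.(0 | 0) | 0 ⊢ =a=> p6
  p6 = 0 | 0 | 0 ⊢ deadlocked
Reachable graph of Q (5 states):
  q0 = b.(a.(0 | 0) | a.0) ⊢ =b=> q1
  q1 = a.(0 | 0) | a.0 ⊢ =a=> q2, =a=> q3
  q2 = 0 | 0 | a.0 ⊢ =a=> q4
  q3 = a.(0 | 0) | 0 ⊢ =a=> q4
  q4 = 0 | 0 | 0 ⊢ deadlocked
Trace ⟨bb⟩ through P, begin at {p0}:
  step 1 (b): {p1}
  step 2 (b): {p3}
  — P admits the full trace.
Trace ⟨bb⟩ through Q, begin at {q0}:
  step 1 (b): {q1}
  step 2 (b): ∅ (Q stuck)

NO — witness ⟨bb⟩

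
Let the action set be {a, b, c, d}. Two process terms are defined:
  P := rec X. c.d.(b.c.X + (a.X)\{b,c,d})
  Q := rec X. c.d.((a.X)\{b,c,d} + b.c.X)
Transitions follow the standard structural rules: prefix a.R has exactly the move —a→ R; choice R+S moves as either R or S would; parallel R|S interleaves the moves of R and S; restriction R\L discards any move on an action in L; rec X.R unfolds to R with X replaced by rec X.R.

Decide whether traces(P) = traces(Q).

trace-equivalent

Reachable graph of P (5 states):
  u0 = rec X. c.d.(b.c.X + (a.X)\{b,c,d}) ⊢ ··c··> u1
  u1 = d.(b.c.(rec X. c.d.(b.c.X + (a.X)\{b,c,d})) + (a.(rec X. c.d.(b.c.X + (a.X)\{b,c,d})))\{b,c,d}) ⊢ ··d··> u2
  u2 = b.c.(rec X. c.d.(b.c.X + (a.X)\{b,c,d})) + (a.(rec X. c.d.(b.c.X + (a.X)\{b,c,d})))\{b,c,d} ⊢ ··a··> u3, ··b··> u4
  u3 = (rec X. c.d.(b.c.X + (a.X)\{b,c,d}))\{b,c,d} ⊢ stopped
  u4 = c.(rec X. c.d.(b.c.X + (a.X)\{b,c,d})) ⊢ ··c··> u0
Reachable graph of Q (5 states):
  v0 = rec X. c.d.((a.X)\{b,c,d} + b.c.X) ⊢ ··c··> v1
  v1 = d.((a.(rec X. c.d.((a.X)\{b,c,d} + b.c.X)))\{b,c,d} + b.c.(rec X. c.d.((a.X)\{b,c,d} + b.c.X))) ⊢ ··d··> v2
  v2 = (a.(rec X. c.d.((a.X)\{b,c,d} + b.c.X)))\{b,c,d} + b.c.(rec X. c.d.((a.X)\{b,c,d} + b.c.X)) ⊢ ··a··> v3, ··b··> v4
  v3 = (rec X. c.d.((a.X)\{b,c,d} + b.c.X))\{b,c,d} ⊢ stopped
  v4 = c.(rec X. c.d.((a.X)\{b,c,d} + b.c.X)) ⊢ ··c··> v0
Partition-refinement fixed point:
  B0 = {u0, v0}
  B1 = {u1, v1}
  B2 = {u2, v2}
  B3 = {u4, v4}
  B4 = {u3, v3}
u0 ∈ B0, v0 ∈ B0 → same block
Bisimilar ⇒ trace-equivalent.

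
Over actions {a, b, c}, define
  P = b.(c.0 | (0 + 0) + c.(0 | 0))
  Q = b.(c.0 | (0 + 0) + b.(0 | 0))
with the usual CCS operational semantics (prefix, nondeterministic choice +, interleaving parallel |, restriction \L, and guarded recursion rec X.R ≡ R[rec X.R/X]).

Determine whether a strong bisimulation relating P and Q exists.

NO

Reachable graph of P (4 states):
  p0 = b.(c.0 | (0 + 0) + c.(0 | 0)) → =b=> p1
  p1 = c.0 | (0 + 0) + c.(0 | 0) → =c=> p2, =c=> p3
  p2 = 0 | (0 + 0) → ∅
  p3 = 0 | 0 → ∅
Reachable graph of Q (4 states):
  q0 = b.(c.0 | (0 + 0) + b.(0 | 0)) → =b=> q1
  q1 = c.0 | (0 + 0) + b.(0 | 0) → =b=> q2, =c=> q3
  q2 = 0 | 0 → ∅
  q3 = 0 | (0 + 0) → ∅
Partition-refinement fixed point:
  B0 = {p0}
  B1 = {p1}
  B2 = {p2, p3, q2, q3}
  B3 = {q0}
  B4 = {q1}
p0 ∈ B0, q0 ∈ B3 → different blocks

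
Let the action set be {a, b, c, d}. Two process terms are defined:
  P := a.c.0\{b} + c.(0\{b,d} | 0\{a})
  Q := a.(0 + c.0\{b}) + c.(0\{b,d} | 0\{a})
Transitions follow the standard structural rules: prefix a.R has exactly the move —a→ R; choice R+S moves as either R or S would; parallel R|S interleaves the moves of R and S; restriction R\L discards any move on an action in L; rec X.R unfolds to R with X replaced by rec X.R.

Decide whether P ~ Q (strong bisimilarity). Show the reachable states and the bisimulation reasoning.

P ~ Q

P's transition system — 4 states:
  s0 = a.c.0\{b} + c.(0\{b,d} | 0\{a}) has moves ··a··> s1, ··c··> s2
  s1 = c.0\{b} has moves ··c··> s3
  s2 = 0\{b,d} | 0\{a} has moves stopped
  s3 = 0\{b} has moves stopped
Q's transition system — 4 states:
  t0 = a.(0 + c.0\{b}) + c.(0\{b,d} | 0\{a}) has moves ··a··> t1, ··c··> t2
  t1 = 0 + c.0\{b} has moves ··c··> t3
  t2 = 0\{b,d} | 0\{a} has moves stopped
  t3 = 0\{b} has moves stopped
Bisimilarity quotient blocks:
  B0 = {s0, t0}
  B1 = {s2, s3, t2, t3}
  B2 = {s1, t1}
s0 ∈ B0, t0 ∈ B0 → same block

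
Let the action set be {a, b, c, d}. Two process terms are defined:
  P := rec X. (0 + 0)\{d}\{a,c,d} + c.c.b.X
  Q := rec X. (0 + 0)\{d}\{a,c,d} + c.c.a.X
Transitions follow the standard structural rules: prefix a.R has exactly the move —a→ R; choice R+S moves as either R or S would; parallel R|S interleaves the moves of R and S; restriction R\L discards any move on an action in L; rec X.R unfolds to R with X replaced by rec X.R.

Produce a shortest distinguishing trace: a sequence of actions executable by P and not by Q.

Reachable graph of P (3 states):
  s0 = rec X. (0 + 0)\{d}\{a,c,d} + c.c.b.X | ··c··> s1
  s1 = c.b.(rec X. (0 + 0)\{d}\{a,c,d} + c.c.b.X) | ··c··> s2
  s2 = b.(rec X. (0 + 0)\{d}\{a,c,d} + c.c.b.X) | ··b··> s0
Reachable graph of Q (3 states):
  t0 = rec X. (0 + 0)\{d}\{a,c,d} + c.c.a.X | ··c··> t1
  t1 = c.a.(rec X. (0 + 0)\{d}\{a,c,d} + c.c.a.X) | ··c··> t2
  t2 = a.(rec X. (0 + 0)\{d}\{a,c,d} + c.c.a.X) | ··a··> t0
Trace ⟨ccb⟩ through P, begin at {s0}:
  after c @ step 1: {s1}
  after c @ step 2: {s2}
  after b @ step 3: {s0}
  P completes σ.
Trace ⟨ccb⟩ through Q, begin at {t0}:
  after c @ step 1: {t1}
  after c @ step 2: {t2}
  after b @ step 3: no successor for Q

ccb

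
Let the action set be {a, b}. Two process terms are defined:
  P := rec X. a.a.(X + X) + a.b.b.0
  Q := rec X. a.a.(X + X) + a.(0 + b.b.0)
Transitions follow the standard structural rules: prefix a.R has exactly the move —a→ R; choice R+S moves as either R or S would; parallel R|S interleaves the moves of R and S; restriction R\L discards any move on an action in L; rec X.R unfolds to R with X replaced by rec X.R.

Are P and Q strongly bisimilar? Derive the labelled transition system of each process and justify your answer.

YES

LTS(P): 6 reachable states
  s0 = rec X. a.a.(X + X) + a.b.b.0 → =a=> s1, =a=> s2
  s1 = a.((rec X. a.a.(X + X) + a.b.b.0) + (rec X. a.a.(X + X) + a.b.b.0)) → =a=> s3
  s2 = b.b.0 → =b=> s4
  s3 = (rec X. a.a.(X + X) + a.b.b.0) + (rec X. a.a.(X + X) + a.b.b.0) → =a=> s1, =a=> s2
  s4 = b.0 → =b=> s5
  s5 = 0 → ·
LTS(Q): 6 reachable states
  t0 = rec X. a.a.(X + X) + a.(0 + b.b.0) → =a=> t1, =a=> t2
  t1 = 0 + b.b.0 → =b=> t3
  t2 = a.((rec X. a.a.(X + X) + a.(0 + b.b.0)) + (rec X. a.a.(X + X) + a.(0 + b.b.0))) → =a=> t4
  t3 = b.0 → =b=> t5
  t4 = (rec X. a.a.(X + X) + a.(0 + b.b.0)) + (rec X. a.a.(X + X) + a.(0 + b.b.0)) → =a=> t1, =a=> t2
  t5 = 0 → ·
Partition-refinement fixed point:
  B0 = {s0, s3, t0, t4}
  B1 = {s1, t2}
  B2 = {s2, t1}
  B3 = {s4, t3}
  B4 = {s5, t5}
s0 ∈ B0, t0 ∈ B0 → same block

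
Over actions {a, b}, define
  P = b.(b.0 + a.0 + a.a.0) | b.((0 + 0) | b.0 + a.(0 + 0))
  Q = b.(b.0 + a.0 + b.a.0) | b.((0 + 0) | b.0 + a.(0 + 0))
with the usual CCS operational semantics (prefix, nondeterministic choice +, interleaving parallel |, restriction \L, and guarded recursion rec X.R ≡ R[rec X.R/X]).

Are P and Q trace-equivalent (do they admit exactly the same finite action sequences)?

Reachable graph of P (16 states):
  u0 = b.(b.0 + a.0 + a.a.0) | b.((0 + 0) | b.0 + a.(0 + 0)) → ··b··> u1, ··b··> u2
  u1 = (b.0 + a.0 + a.a.0) | b.((0 + 0) | b.0 + a.(0 + 0)) → ··a··> u3, ··a··> u4, ··b··> u3, ··b··> u5
  u2 = b.(b.0 + a.0 + a.a.0) | ((0 + 0) | b.0 + a.(0 + 0)) → ··a··> u6, ··b··> u5, ··b··> u7
  u3 = 0 | b.((0 + 0) | b.0 + a.(0 + 0)) → ··b··> u8
  u4 = a.0 | b.((0 + 0) | b.0 + a.(0 + 0)) → ··a··> u3, ··b··> u9
  u5 = (b.0 + a.0 + a.a.0) | ((0 + 0) | b.0 + a.(0 + 0)) → ··a··> u10, ··a··> u8, ··a··> u9, ··b··> u11, ··b··> u8
  u6 = b.(b.0 + a.0 + a.a.0) | (0 + 0) → ··b··> u10
  u7 = b.(b.0 + a.0 + a.a.0) | ((0 + 0) | 0) → ··b··> u11
  u8 = 0 | ((0 + 0) | b.0 + a.(0 + 0)) → ··a··> u12, ··b··> u13
  u9 = a.0 | ((0 + 0) | b.0 + a.(0 + 0)) → ··a··> u14, ··a··> u8, ··b··> u15
  u10 = (b.0 + a.0 + a.a.0) | (0 + 0) → ··a··> u12, ··a··> u14, ··b··> u12
  u11 = (b.0 + a.0 + a.a.0) | ((0 + 0) | 0) → ··a··> u13, ··a··> u15, ··b··> u13
  u12 = 0 | (0 + 0) → deadlocked
  u13 = 0 | ((0 + 0) | 0) → deadlocked
  u14 = a.0 | (0 + 0) → ··a··> u12
  u15 = a.0 | ((0 + 0) | 0) → ··a··> u13
Reachable graph of Q (16 states):
  v0 = b.(b.0 + a.0 + b.a.0) | b.((0 + 0) | b.0 + a.(0 + 0)) → ··b··> v1, ··b··> v2
  v1 = (b.0 + a.0 + b.a.0) | b.((0 + 0) | b.0 + a.(0 + 0)) → ··a··> v3, ··b··> v3, ··b··> v4, ··b··> v5
  v2 = b.(b.0 + a.0 + b.a.0) | ((0 + 0) | b.0 + a.(0 + 0)) → ··a··> v6, ··b··> v4, ··b··> v7
  v3 = 0 | b.((0 + 0) | b.0 + a.(0 + 0)) → ··b··> v8
  v4 = (b.0 + a.0 + b.a.0) | ((0 + 0) | b.0 + a.(0 + 0)) → ··a··> v8, ··a··> v9, ··b··> v10, ··b··> v11, ··b··> v8
  v5 = a.0 | b.((0 + 0) | b.0 + a.(0 + 0)) → ··a··> v3, ··b··> v11
  v6 = b.(b.0 + a.0 + b.a.0) | (0 + 0) → ··b··> v9
  v7 = b.(b.0 + a.0 + b.a.0) | ((0 + 0) | 0) → ··b··> v10
  v8 = 0 | ((0 + 0) | b.0 + a.(0 + 0)) → ··a··> v12, ··b··> v13
  v9 = (b.0 + a.0 + b.a.0) | (0 + 0) → ··a··> v12, ··b··> v12, ··b··> v14
  v10 = (b.0 + a.0 + b.a.0) | ((0 + 0) | 0) → ··a··> v13, ··b··> v13, ··b··> v15
  v11 = a.0 | ((0 + 0) | b.0 + a.(0 + 0)) → ··a··> v14, ··a··> v8, ··b··> v15
  v12 = 0 | (0 + 0) → deadlocked
  v13 = 0 | ((0 + 0) | 0) → deadlocked
  v14 = a.0 | (0 + 0) → ··a··> v12
  v15 = a.0 | ((0 + 0) | 0) → ··a··> v13
Run σ = ⟨baa⟩ on P: start {u0}
  [1] b ⇒ {u1, u2}
  [2] a ⇒ {u3, u4, u6}
  [3] a ⇒ {u3}
  P completes σ.
Run σ = ⟨baa⟩ on Q: start {v0}
  [1] b ⇒ {v1, v2}
  [2] a ⇒ {v3, v6}
  [3] a ⇒ no successor for Q

NO — witness ⟨baa⟩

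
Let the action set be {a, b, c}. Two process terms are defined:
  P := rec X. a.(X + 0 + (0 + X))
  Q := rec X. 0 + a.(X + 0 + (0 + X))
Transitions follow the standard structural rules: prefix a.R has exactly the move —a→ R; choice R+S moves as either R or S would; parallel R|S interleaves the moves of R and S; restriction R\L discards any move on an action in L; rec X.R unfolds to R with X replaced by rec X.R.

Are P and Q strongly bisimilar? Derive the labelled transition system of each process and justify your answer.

P's transition system — 2 states:
  m0 = rec X. a.(X + 0 + (0 + X)) has moves -a-> m1
  m1 = (rec X. a.(X + 0 + (0 + X))) + 0 + (0 + (rec X. a.(X + 0 + (0 + X)))) has moves -a-> m1
Q's transition system — 2 states:
  n0 = rec X. 0 + a.(X + 0 + (0 + X)) has moves -a-> n1
  n1 = (rec X. 0 + a.(X + 0 + (0 + X))) + 0 + (0 + (rec X. 0 + a.(X + 0 + (0 + X)))) has moves -a-> n1
Bisimilarity quotient blocks:
  B0 = {m0, m1, n0, n1}
m0 ∈ B0, n0 ∈ B0 → same block

P ~ Q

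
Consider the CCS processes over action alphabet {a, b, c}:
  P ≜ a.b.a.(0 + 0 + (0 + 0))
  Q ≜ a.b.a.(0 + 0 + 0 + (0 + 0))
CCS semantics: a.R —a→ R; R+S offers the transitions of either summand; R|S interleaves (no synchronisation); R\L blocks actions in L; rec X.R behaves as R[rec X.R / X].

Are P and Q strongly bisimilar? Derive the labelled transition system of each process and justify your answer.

bisimilar

P's transition system — 4 states:
  u0 = a.b.a.(0 + 0 + (0 + 0)) :: ··a··> u1
  u1 = b.a.(0 + 0 + (0 + 0)) :: ··b··> u2
  u2 = a.(0 + 0 + (0 + 0)) :: ··a··> u3
  u3 = 0 + 0 + (0 + 0) :: (no moves)
Q's transition system — 4 states:
  v0 = a.b.a.(0 + 0 + 0 + (0 + 0)) :: ··a··> v1
  v1 = b.a.(0 + 0 + 0 + (0 + 0)) :: ··b··> v2
  v2 = a.(0 + 0 + 0 + (0 + 0)) :: ··a··> v3
  v3 = 0 + 0 + 0 + (0 + 0) :: (no moves)
Partition-refinement fixed point:
  B0 = {u0, v0}
  B1 = {u1, v1}
  B2 = {u2, v2}
  B3 = {u3, v3}
u0 ∈ B0, v0 ∈ B0 → same block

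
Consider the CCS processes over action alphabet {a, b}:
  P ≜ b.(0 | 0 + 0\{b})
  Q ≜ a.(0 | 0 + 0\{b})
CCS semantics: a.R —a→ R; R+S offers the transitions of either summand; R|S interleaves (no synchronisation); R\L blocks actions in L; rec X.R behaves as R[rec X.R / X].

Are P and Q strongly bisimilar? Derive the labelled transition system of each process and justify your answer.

P's transition system — 2 states:
  m0 = b.(0 | 0 + 0\{b}) → --b--▸ m1
  m1 = 0 | 0 + 0\{b} → deadlocked
Q's transition system — 2 states:
  n0 = a.(0 | 0 + 0\{b}) → --a--▸ n1
  n1 = 0 | 0 + 0\{b} → deadlocked
Coarsest stable partition (strong bisimilarity classes):
  B0 = {m0}
  B1 = {m1, n1}
  B2 = {n0}
m0 ∈ B0, n0 ∈ B2 → different blocks

not bisimilar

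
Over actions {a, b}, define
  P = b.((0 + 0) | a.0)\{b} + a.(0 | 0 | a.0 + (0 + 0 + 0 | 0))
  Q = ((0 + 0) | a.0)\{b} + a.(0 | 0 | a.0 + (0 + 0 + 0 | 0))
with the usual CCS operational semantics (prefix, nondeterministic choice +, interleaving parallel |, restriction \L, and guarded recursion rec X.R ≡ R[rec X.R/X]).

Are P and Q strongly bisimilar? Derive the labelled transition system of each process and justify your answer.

P ≁ Q

LTS(P): 5 reachable states
  p0 = b.((0 + 0) | a.0)\{b} + a.(0 | 0 | a.0 + (0 + 0 + 0 | 0)) has moves ··a··> p1, ··b··> p2
  p1 = 0 | 0 | a.0 + (0 + 0 + 0 | 0) has moves ··a··> p3
  p2 = ((0 + 0) | a.0)\{b} has moves ··a··> p4
  p3 = 0 | 0 | 0 has moves stopped
  p4 = ((0 + 0) | 0)\{b} has moves stopped
LTS(Q): 4 reachable states
  q0 = ((0 + 0) | a.0)\{b} + a.(0 | 0 | a.0 + (0 + 0 + 0 | 0)) has moves ··a··> q1, ··a··> q2
  q1 = ((0 + 0) | 0)\{b} has moves stopped
  q2 = 0 | 0 | a.0 + (0 + 0 + 0 | 0) has moves ··a··> q3
  q3 = 0 | 0 | 0 has moves stopped
Coarsest stable partition (strong bisimilarity classes):
  B0 = {p0}
  B1 = {p1, p2, q2}
  B2 = {p3, p4, q1, q3}
  B3 = {q0}
p0 ∈ B0, q0 ∈ B3 → different blocks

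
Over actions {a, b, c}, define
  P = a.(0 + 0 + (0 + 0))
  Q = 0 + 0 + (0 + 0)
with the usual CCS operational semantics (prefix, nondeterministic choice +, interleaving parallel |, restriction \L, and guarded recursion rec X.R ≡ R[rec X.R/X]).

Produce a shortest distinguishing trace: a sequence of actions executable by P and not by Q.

P's transition system — 2 states:
  m0 = a.(0 + 0 + (0 + 0)) | --a--▸ m1
  m1 = 0 + 0 + (0 + 0) | stopped
Q's transition system — 1 states:
  n0 = 0 + 0 + (0 + 0) | stopped
Trace ⟨a⟩ through P, begin at {m0}:
  after a @ step 1: {m1}
  — P admits the full trace.
Trace ⟨a⟩ through Q, begin at {n0}:
  after a @ step 1: ∅  — Q cannot continue

a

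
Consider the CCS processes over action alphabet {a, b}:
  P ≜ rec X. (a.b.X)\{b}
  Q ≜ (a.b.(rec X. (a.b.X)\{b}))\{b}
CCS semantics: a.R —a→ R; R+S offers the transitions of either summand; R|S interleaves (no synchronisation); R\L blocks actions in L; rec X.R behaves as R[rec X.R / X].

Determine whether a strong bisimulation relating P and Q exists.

Reachable graph of P (2 states):
  s0 = rec X. (a.b.X)\{b} | ··a··> s1
  s1 = (b.(rec X. (a.b.X)\{b}))\{b} | deadlocked
Reachable graph of Q (2 states):
  t0 = (a.b.(rec X. (a.b.X)\{b}))\{b} | ··a··> t1
  t1 = (b.(rec X. (a.b.X)\{b}))\{b} | deadlocked
Bisimilarity quotient blocks:
  B0 = {s0, t0}
  B1 = {s1, t1}
s0 ∈ B0, t0 ∈ B0 → same block

YES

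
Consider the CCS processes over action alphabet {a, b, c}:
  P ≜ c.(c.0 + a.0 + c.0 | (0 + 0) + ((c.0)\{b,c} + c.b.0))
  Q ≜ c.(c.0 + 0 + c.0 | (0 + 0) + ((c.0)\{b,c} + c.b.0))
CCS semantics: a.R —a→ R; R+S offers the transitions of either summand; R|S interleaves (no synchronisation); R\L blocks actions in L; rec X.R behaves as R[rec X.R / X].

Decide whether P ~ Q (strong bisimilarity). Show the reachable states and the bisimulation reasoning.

P ≁ Q

LTS(P): 5 reachable states
  s0 = c.(c.0 + a.0 + c.0 | (0 + 0) + ((c.0)\{b,c} + c.b.0)) has moves —c→ s1
  s1 = c.0 + a.0 + c.0 | (0 + 0) + ((c.0)\{b,c} + c.b.0) has moves —a→ s2, —c→ s2, —c→ s3, —c→ s4
  s2 = 0 has moves (no moves)
  s3 = 0 | (0 + 0) has moves (no moves)
  s4 = b.0 has moves —b→ s2
LTS(Q): 5 reachable states
  t0 = c.(c.0 + 0 + c.0 | (0 + 0) + ((c.0)\{b,c} + c.b.0)) has moves —c→ t1
  t1 = c.0 + 0 + c.0 | (0 + 0) + ((c.0)\{b,c} + c.b.0) has moves —c→ t2, —c→ t3, —c→ t4
  t2 = 0 has moves (no moves)
  t3 = 0 | (0 + 0) has moves (no moves)
  t4 = b.0 has moves —b→ t2
Bisimilarity quotient blocks:
  B0 = {s0}
  B1 = {s1}
  B2 = {s2, s3, t2, t3}
  B3 = {s4, t4}
  B4 = {t0}
  B5 = {t1}
s0 ∈ B0, t0 ∈ B4 → different blocks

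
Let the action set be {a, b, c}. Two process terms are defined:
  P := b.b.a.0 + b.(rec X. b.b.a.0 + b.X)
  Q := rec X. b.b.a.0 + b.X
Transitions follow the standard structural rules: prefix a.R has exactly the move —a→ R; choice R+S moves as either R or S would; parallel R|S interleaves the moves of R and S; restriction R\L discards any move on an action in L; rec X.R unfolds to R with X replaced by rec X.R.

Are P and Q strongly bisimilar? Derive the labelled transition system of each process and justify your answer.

YES

P's transition system — 5 states:
  m0 = b.b.a.0 + b.(rec X. b.b.a.0 + b.X) → =b=> m1, =b=> m2
  m1 = b.a.0 → =b=> m3
  m2 = rec X. b.b.a.0 + b.X → =b=> m1, =b=> m2
  m3 = a.0 → =a=> m4
  m4 = 0 → ·
Q's transition system — 4 states:
  n0 = rec X. b.b.a.0 + b.X → =b=> n0, =b=> n1
  n1 = b.a.0 → =b=> n2
  n2 = a.0 → =a=> n3
  n3 = 0 → ·
Coarsest stable partition (strong bisimilarity classes):
  B0 = {m0, m2, n0}
  B1 = {m1, n1}
  B2 = {m3, n2}
  B3 = {m4, n3}
m0 ∈ B0, n0 ∈ B0 → same block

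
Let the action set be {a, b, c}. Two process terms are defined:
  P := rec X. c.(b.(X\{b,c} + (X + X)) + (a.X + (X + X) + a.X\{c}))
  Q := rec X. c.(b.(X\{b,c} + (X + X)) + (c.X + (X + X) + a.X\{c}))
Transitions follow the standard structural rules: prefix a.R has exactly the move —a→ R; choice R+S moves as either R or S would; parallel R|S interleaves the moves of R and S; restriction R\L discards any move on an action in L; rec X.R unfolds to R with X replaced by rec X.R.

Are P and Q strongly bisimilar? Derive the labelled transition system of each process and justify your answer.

Reachable graph of P (4 states):
  s0 = rec X. c.(b.(X\{b,c} + (X + X)) + (a.X + (X + X) + a.X\{c})) :: —c→ s1
  s1 = b.((rec X. c.(b.(X\{b,c} + (X + X)) + (a.X + (X + X) + a.X\{c})))\{b,c} + ((rec X. c.(b.(X\{b,c} + (X + X)) + (a.X + (X + X) + a.X\{c}))) + (rec X. c.(b.(X\{b,c} + (X + X)) + (a.X + (X + X) + a.X\{c}))))) + (a.(rec X. c.(b.(X\{b,c} + (X + X)) + (a.X + (X + X) + a.X\{c}))) + ((rec X. c.(b.(X\{b,c} + (X + X)) + (a.X + (X + X) + a.X\{c}))) + (rec X. c.(b.(X\{b,c} + (X + X)) + (a.X + (X + X) + a.X\{c})))) + a.(rec X. c.(b.(X\{b,c} + (X + X)) + (a.X + (X + X) + a.X\{c})))\{c}) :: —a→ s0, —a→ s2, —b→ s3, —c→ s1
  s2 = (rec X. c.(b.(X\{b,c} + (X + X)) + (a.X + (X + X) + a.X\{c})))\{c} :: deadlocked
  s3 = (rec X. c.(b.(X\{b,c} + (X + X)) + (a.X + (X + X) + a.X\{c})))\{b,c} + ((rec X. c.(b.(X\{b,c} + (X + X)) + (a.X + (X + X) + a.X\{c}))) + (rec X. c.(b.(X\{b,c} + (X + X)) + (a.X + (X + X) + a.X\{c})))) :: —c→ s1
Reachable graph of Q (4 states):
  t0 = rec X. c.(b.(X\{b,c} + (X + X)) + (c.X + (X + X) + a.X\{c})) :: —c→ t1
  t1 = b.((rec X. c.(b.(X\{b,c} + (X + X)) + (c.X + (X + X) + a.X\{c})))\{b,c} + ((rec X. c.(b.(X\{b,c} + (X + X)) + (c.X + (X + X) + a.X\{c}))) + (rec X. c.(b.(X\{b,c} + (X + X)) + (c.X + (X + X) + a.X\{c}))))) + (c.(rec X. c.(b.(X\{b,c} + (X + X)) + (c.X + (X + X) + a.X\{c}))) + ((rec X. c.(b.(X\{b,c} + (X + X)) + (c.X + (X + X) + a.X\{c}))) + (rec X. c.(b.(X\{b,c} + (X + X)) + (c.X + (X + X) + a.X\{c})))) + a.(rec X. c.(b.(X\{b,c} + (X + X)) + (c.X + (X + X) + a.X\{c})))\{c}) :: —a→ t2, —b→ t3, —c→ t0, —c→ t1
  t2 = (rec X. c.(b.(X\{b,c} + (X + X)) + (c.X + (X + X) + a.X\{c})))\{c} :: deadlocked
  t3 = (rec X. c.(b.(X\{b,c} + (X + X)) + (c.X + (X + X) + a.X\{c})))\{b,c} + ((rec X. c.(b.(X\{b,c} + (X + X)) + (c.X + (X + X) + a.X\{c}))) + (rec X. c.(b.(X\{b,c} + (X + X)) + (c.X + (X + X) + a.X\{c})))) :: —c→ t1
Coarsest stable partition (strong bisimilarity classes):
  B0 = {s0, s3}
  B1 = {s1}
  B2 = {s2, t2}
  B3 = {t0, t3}
  B4 = {t1}
s0 ∈ B0, t0 ∈ B3 → different blocks

NO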